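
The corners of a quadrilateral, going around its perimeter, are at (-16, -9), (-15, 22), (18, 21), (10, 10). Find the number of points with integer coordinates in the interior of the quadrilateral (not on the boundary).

Using the shoelace formula, 2A = |[(-16)·22 − (-15)·(-9)] + [(-15)·21 − 18·22] + [18·10 − 10·21] + [10·(-9) − (-16)·10]| = 1158, so the area is 579.
Summing gcd(|Δx|,|Δy|) over the edges gives the boundary count: gcd(1,31) + gcd(33,1) + gcd(8,11) + gcd(26,19) = 1+1+1+1 = 4.
Pick's theorem gives I = A − B/2 + 1 = 579 − 4/2 + 1 = 578.

578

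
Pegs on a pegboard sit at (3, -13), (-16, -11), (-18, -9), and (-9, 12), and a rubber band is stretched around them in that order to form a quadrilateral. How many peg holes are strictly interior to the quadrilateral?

Using the shoelace formula, 2A = |[3·(-11) − (-16)·(-13)] + [(-16)·(-9) − (-18)·(-11)] + [(-18)·12 − (-9)·(-9)] + [(-9)·(-13) − 3·12]| = 511, so the area is 511/2.
Summing gcd(|Δx|,|Δy|) over the edges gives the boundary count: gcd(19,2) + gcd(2,2) + gcd(9,21) + gcd(12,25) = 1+2+3+1 = 7.
By Pick's theorem A = I + B/2 − 1, so I = 511/2 − 7/2 + 1 = 253.

253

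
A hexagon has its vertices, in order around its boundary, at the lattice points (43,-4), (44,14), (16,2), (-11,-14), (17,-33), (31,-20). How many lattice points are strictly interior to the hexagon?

By the shoelace formula, twice the signed area is |[43·14 − 44·(-4)] + [44·2 − 16·14] + [16·(-14) − (-11)·2] + [(-11)·(-33) − 17·(-14)] + [17·(-20) − 31·(-33)] + [31·(-4) − 43·(-20)]| = 2460, so the area is 1230.
Along each edge there are gcd(|Δx|,|Δy|)+1 lattice points, so counting each shared vertex once the boundary has gcd(1,18) + gcd(28,12) + gcd(27,16) + gcd(28,19) + gcd(14,13) + gcd(12,16) = 1+4+1+1+1+4 = 12.
Pick's theorem gives I = A − B/2 + 1 = 1230 − 12/2 + 1 = 1225.

1225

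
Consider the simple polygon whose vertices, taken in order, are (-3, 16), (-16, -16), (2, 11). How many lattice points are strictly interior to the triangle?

By the shoelace formula, twice the signed area is |[(-3)·(-16) − (-16)·16] + [(-16)·11 − 2·(-16)] + [2·16 − (-3)·11]| = 225, so the area is 112.5.
Along each edge there are gcd(|Δx|,|Δy|)+1 lattice points, so counting each shared vertex once the boundary has gcd(13,32) + gcd(18,27) + gcd(5,5) = 1+9+5 = 15.
Pick's theorem gives I = A − B/2 + 1 = 112.5 − 15/2 + 1 = 106.

106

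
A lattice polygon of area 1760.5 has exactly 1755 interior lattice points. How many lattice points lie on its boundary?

Pick's theorem gives A = I + B/2 − 1, so B = 2(A − I + 1) = 2(1760.5 − 1755 + 1) = 13.

13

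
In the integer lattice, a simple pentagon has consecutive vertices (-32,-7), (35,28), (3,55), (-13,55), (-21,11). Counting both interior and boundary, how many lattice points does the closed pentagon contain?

By the shoelace formula, twice the signed area is |[(-32)·28 − 35·(-7)] + [35·55 − 3·28] + [3·55 − (-13)·55] + [(-13)·11 − (-21)·55] + [(-21)·(-7) − (-32)·11]| = 3581, so the area is 1790.5.
Summing gcd(|Δx|,|Δy|) over the edges gives the boundary count: gcd(67,35) + gcd(32,27) + gcd(16,0) + gcd(8,44) + gcd(11,18) = 1+1+16+4+1 = 23.
Pick's theorem gives I = A − B/2 + 1 = 1790.5 − 23/2 + 1 = 1780, so the closed region contains I + B = 1780 + 23 = 1803 lattice points.

1803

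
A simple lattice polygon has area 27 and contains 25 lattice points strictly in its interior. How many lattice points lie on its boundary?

Pick's theorem gives A = I + B/2 − 1, so B = 2(A − I + 1) = 2(27 − 25 + 1) = 6.

6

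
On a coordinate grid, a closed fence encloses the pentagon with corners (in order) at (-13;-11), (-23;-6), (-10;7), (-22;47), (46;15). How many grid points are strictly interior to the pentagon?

Using the shoelace formula, 2A = |((-13)·(-6) − (-23)·(-11)) + ((-23)·7 − (-10)·(-6)) + ((-10)·47 − (-22)·7) + ((-22)·15 − 46·47) + (46·(-11) − (-13)·15)| = 3515, so the area is 1757.5.
Summing gcd(|Δx|,|Δy|) over the edges gives the boundary count: gcd(10,5) + gcd(13,13) + gcd(12,40) + gcd(68,32) + gcd(59,26) = 5+13+4+4+1 = 27.
By Pick's theorem A = I + B/2 − 1, so I = 1757.5 − 27/2 + 1 = 1745.

1745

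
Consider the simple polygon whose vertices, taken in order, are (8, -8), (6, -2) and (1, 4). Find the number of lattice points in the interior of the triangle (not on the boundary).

8

By the shoelace formula, twice the signed area is |[8·(-2) − 6·(-8)] + [6·4 − 1·(-2)] + [1·(-8) − 8·4]| = 18, so the area is 9.
The number of boundary lattice points is Σ gcd(|Δx|,|Δy|) = gcd(2,6) + gcd(5,6) + gcd(7,12) = 2+1+1 = 4.
By Pick's theorem A = I + B/2 − 1, so I = 9 − 4/2 + 1 = 8.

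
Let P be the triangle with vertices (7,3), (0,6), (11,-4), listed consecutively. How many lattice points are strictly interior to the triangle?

18

The shoelace formula gives twice the area as |[7·6 − 0·3] + [0·(-4) − 11·6] + [11·3 − 7·(-4)]| = 37, so the area is 37/2.
Along each edge there are gcd(|Δx|,|Δy|)+1 lattice points, so counting each shared vertex once the boundary has gcd(7,3) + gcd(11,10) + gcd(4,7) = 1+1+1 = 3.
Pick's theorem gives I = A − B/2 + 1 = 37/2 − 3/2 + 1 = 18.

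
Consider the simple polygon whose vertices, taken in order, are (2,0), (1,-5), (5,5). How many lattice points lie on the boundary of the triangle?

4

Along each edge there are gcd(|Δx|,|Δy|)+1 lattice points, so counting each shared vertex once the boundary has gcd(1,5) + gcd(4,10) + gcd(3,5) = 1+2+1 = 4.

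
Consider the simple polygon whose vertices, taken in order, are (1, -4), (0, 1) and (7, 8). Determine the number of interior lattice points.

15

By the shoelace formula, twice the signed area is |[1·1 − 0·(-4)] + [0·8 − 7·1] + [7·(-4) − 1·8]| = 42, so the area is 21.
The number of boundary lattice points is Σ gcd(|Δx|,|Δy|) = gcd(1,5) + gcd(7,7) + gcd(6,12) = 1+7+6 = 14.
Pick's theorem gives I = A − B/2 + 1 = 21 − 14/2 + 1 = 15.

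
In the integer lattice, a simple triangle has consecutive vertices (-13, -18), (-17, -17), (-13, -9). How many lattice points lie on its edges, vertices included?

The number of boundary lattice points is Σ gcd(|Δx|,|Δy|) = gcd(4,1) + gcd(4,8) + gcd(0,9) = 1+4+9 = 14.

14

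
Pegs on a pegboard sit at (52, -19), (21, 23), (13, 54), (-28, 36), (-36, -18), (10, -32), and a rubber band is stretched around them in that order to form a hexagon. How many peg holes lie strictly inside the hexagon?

4505

By the shoelace formula, twice the signed area is |(52·23 − 21·(-19)) + (21·54 − 13·23) + (13·36 − (-28)·54) + ((-28)·(-18) − (-36)·36) + ((-36)·(-32) − 10·(-18)) + (10·(-19) − 52·(-32))| = 9016, so the area is 4508.
Along each edge there are gcd(|Δx|,|Δy|)+1 lattice points, so counting each shared vertex once the boundary has gcd(31,42) + gcd(8,31) + gcd(41,18) + gcd(8,54) + gcd(46,14) + gcd(42,13) = 1+1+1+2+2+1 = 8.
Pick's theorem gives I = A − B/2 + 1 = 4508 − 8/2 + 1 = 4505.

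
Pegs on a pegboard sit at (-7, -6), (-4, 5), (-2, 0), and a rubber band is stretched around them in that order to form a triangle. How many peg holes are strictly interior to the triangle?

The shoelace formula gives twice the area as |[(-7)·5 − (-4)·(-6)] + [(-4)·0 − (-2)·5] + [(-2)·(-6) − (-7)·0]| = 37, so the area is 37/2.
The number of boundary lattice points is Σ gcd(|Δx|,|Δy|) = gcd(3,11) + gcd(2,5) + gcd(5,6) = 1+1+1 = 3.
By Pick's theorem A = I + B/2 − 1, so I = 37/2 − 3/2 + 1 = 18.

18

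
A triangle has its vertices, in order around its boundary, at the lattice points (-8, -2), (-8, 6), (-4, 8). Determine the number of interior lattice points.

11

The shoelace formula gives twice the area as |((-8)·6 − (-8)·(-2)) + ((-8)·8 − (-4)·6) + ((-4)·(-2) − (-8)·8)| = 32, so the area is 16.
Along each edge there are gcd(|Δx|,|Δy|)+1 lattice points, so counting each shared vertex once the boundary has gcd(0,8) + gcd(4,2) + gcd(4,10) = 8+2+2 = 12.
By Pick's theorem A = I + B/2 − 1, so I = 16 − 12/2 + 1 = 11.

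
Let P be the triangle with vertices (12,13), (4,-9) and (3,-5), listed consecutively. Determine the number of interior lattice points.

By the shoelace formula, twice the signed area is |(12·(-9) − 4·13) + (4·(-5) − 3·(-9)) + (3·13 − 12·(-5))| = 54, so the area is 27.
Summing gcd(|Δx|,|Δy|) over the edges gives the boundary count: gcd(8,22) + gcd(1,4) + gcd(9,18) = 2+1+9 = 12.
By Pick's theorem A = I + B/2 − 1, so I = 27 − 12/2 + 1 = 22.

22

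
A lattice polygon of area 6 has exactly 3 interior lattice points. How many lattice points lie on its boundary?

Pick's theorem gives A = I + B/2 − 1, so B = 2(A − I + 1) = 2(6 − 3 + 1) = 8.

8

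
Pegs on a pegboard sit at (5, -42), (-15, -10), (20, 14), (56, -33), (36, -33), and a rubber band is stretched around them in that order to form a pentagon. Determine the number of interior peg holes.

2058

Using the shoelace formula, 2A = |[5·(-10) − (-15)·(-42)] + [(-15)·14 − 20·(-10)] + [20·(-33) − 56·14] + [56·(-33) − 36·(-33)] + [36·(-42) − 5·(-33)]| = 4141, so the area is 4141/2.
Summing gcd(|Δx|,|Δy|) over the edges gives the boundary count: gcd(20,32) + gcd(35,24) + gcd(36,47) + gcd(20,0) + gcd(31,9) = 4+1+1+20+1 = 27.
Pick's theorem gives I = A − B/2 + 1 = 4141/2 − 27/2 + 1 = 2058.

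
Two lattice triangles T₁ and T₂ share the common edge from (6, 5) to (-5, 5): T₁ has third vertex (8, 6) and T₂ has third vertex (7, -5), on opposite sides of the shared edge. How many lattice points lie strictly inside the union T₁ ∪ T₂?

The union is the simple quadrilateral with vertices (6, 5), (8, 6), (-5, 5), (7, -5) in order.
Using the shoelace formula, 2A = |(6·6 − 8·5) + (8·5 − (-5)·6) + ((-5)·(-5) − 7·5) + (7·5 − 6·(-5))| = 121, so the area is 60.5.
Summing gcd(|Δx|,|Δy|) over the edges gives the boundary count: gcd(2,1) + gcd(13,1) + gcd(12,10) + gcd(1,10) = 1+1+2+1 = 5.
By Pick's theorem I = A − B/2 + 1 = 60.5 − 5/2 + 1 = 59.

59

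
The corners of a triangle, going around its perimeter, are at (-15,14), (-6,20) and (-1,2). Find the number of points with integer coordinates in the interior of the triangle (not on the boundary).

94

The shoelace formula gives twice the area as |[(-15)·20 − (-6)·14] + [(-6)·2 − (-1)·20] + [(-1)·14 − (-15)·2]| = 192, so the area is 96.
Summing gcd(|Δx|,|Δy|) over the edges gives the boundary count: gcd(9,6) + gcd(5,18) + gcd(14,12) = 3+1+2 = 6.
Pick's theorem gives I = A − B/2 + 1 = 96 − 6/2 + 1 = 94.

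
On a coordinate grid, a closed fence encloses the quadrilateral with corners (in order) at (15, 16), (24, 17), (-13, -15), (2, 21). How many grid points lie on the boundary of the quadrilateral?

The number of boundary lattice points is Σ gcd(|Δx|,|Δy|) = gcd(9,1) + gcd(37,32) + gcd(15,36) + gcd(13,5) = 1+1+3+1 = 6.

6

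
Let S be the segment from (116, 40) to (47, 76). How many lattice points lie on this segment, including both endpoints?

4

The number of lattice points on a segment between lattice points is gcd(|Δx|,|Δy|) + 1 = gcd(69,36) + 1 = 3 + 1 = 4.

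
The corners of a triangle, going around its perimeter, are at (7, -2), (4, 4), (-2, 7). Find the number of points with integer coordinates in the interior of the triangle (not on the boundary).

7

By the shoelace formula, twice the signed area is |[7·4 − 4·(-2)] + [4·7 − (-2)·4] + [(-2)·(-2) − 7·7]| = 27, so the area is 13.5.
Along each edge there are gcd(|Δx|,|Δy|)+1 lattice points, so counting each shared vertex once the boundary has gcd(3,6) + gcd(6,3) + gcd(9,9) = 3+3+9 = 15.
Pick's theorem gives I = A − B/2 + 1 = 13.5 − 15/2 + 1 = 7.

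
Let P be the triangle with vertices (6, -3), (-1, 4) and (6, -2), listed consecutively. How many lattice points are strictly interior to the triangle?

Using the shoelace formula, 2A = |(6·4 − (-1)·(-3)) + ((-1)·(-2) − 6·4) + (6·(-3) − 6·(-2))| = 7, so the area is 3.5.
The number of boundary lattice points is Σ gcd(|Δx|,|Δy|) = gcd(7,7) + gcd(7,6) + gcd(0,1) = 7+1+1 = 9.
Pick's theorem gives I = A − B/2 + 1 = 3.5 − 9/2 + 1 = 0.

0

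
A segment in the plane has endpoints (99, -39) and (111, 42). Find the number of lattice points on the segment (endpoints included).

The number of lattice points on a segment between lattice points is gcd(|Δx|,|Δy|) + 1 = gcd(12,81) + 1 = 3 + 1 = 4.

4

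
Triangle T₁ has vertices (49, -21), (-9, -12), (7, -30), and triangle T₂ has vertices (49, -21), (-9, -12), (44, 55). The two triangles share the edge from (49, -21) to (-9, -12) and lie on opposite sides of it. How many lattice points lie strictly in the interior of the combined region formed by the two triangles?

The union is the simple quadrilateral with vertices (49, -21), (7, -30), (-9, -12), (44, 55) in order.
By the shoelace formula, twice the signed area is |(49·(-30) − 7·(-21)) + (7·(-12) − (-9)·(-30)) + ((-9)·55 − 44·(-12)) + (44·(-21) − 49·55)| = 5263, so the area is 2631.5.
Summing gcd(|Δx|,|Δy|) over the edges gives the boundary count: gcd(42,9) + gcd(16,18) + gcd(53,67) + gcd(5,76) = 3+2+1+1 = 7.
By Pick's theorem I = A − B/2 + 1 = 2631.5 − 7/2 + 1 = 2629.

2629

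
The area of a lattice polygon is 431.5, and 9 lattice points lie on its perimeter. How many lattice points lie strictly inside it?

428

From Pick's theorem, I = A − B/2 + 1 = 431.5 − 9/2 + 1 = 428.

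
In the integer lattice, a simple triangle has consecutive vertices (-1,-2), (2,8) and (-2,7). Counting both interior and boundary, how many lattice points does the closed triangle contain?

The shoelace formula gives twice the area as |((-1)·8 − 2·(-2)) + (2·7 − (-2)·8) + ((-2)·(-2) − (-1)·7)| = 37, so the area is 18.5.
The number of boundary lattice points is Σ gcd(|Δx|,|Δy|) = gcd(3,10) + gcd(4,1) + gcd(1,9) = 1+1+1 = 3.
Pick's theorem gives I = A − B/2 + 1 = 18.5 − 3/2 + 1 = 18, so the closed region contains I + B = 18 + 3 = 21 lattice points.

21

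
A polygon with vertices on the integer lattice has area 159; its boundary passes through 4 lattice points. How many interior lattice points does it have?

158

Pick's theorem A = I + B/2 − 1 rearranges to I = A − B/2 + 1 = 159 − 4/2 + 1 = 158.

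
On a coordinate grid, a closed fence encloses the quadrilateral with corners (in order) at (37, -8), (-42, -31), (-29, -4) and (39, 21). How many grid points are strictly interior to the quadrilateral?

1877

By the shoelace formula, twice the signed area is |[37·(-31) − (-42)·(-8)] + [(-42)·(-4) − (-29)·(-31)] + [(-29)·21 − 39·(-4)] + [39·(-8) − 37·21]| = 3756, so the area is 1878.
Along each edge there are gcd(|Δx|,|Δy|)+1 lattice points, so counting each shared vertex once the boundary has gcd(79,23) + gcd(13,27) + gcd(68,25) + gcd(2,29) = 1+1+1+1 = 4.
By Pick's theorem A = I + B/2 − 1, so I = 1878 − 4/2 + 1 = 1877.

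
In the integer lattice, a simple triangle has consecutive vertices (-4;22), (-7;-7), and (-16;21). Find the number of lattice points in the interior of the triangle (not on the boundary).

172

Using the shoelace formula, 2A = |((-4)·(-7) − (-7)·22) + ((-7)·21 − (-16)·(-7)) + ((-16)·22 − (-4)·21)| = 345, so the area is 345/2.
Summing gcd(|Δx|,|Δy|) over the edges gives the boundary count: gcd(3,29) + gcd(9,28) + gcd(12,1) = 1+1+1 = 3.
By Pick's theorem A = I + B/2 − 1, so I = 345/2 − 3/2 + 1 = 172.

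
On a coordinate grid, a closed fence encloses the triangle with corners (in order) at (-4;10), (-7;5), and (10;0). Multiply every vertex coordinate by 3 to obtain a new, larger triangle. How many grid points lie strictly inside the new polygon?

The shoelace formula gives twice the area as |((-4)·5 − (-7)·10) + ((-7)·0 − 10·5) + (10·10 − (-4)·0)| = 100, so the area is 50.
The number of boundary lattice points is Σ gcd(|Δx|,|Δy|) = gcd(3,5) + gcd(17,5) + gcd(14,10) = 1+1+2 = 4.
Scaling by 3 multiplies the area by 3² = 9 (so the new area is 450) and multiplies the boundary lattice-point count by 3, giving 12.
By Pick's theorem, the interior count of the dilated polygon is 450 − 12/2 + 1 = 445.

445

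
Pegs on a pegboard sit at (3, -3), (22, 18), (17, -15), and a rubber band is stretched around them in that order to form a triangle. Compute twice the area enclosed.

Using the shoelace formula, 2A = |(3·18 − 22·(-3)) + (22·(-15) − 17·18) + (17·(-3) − 3·(-15))| = 522, so the area is 261.

522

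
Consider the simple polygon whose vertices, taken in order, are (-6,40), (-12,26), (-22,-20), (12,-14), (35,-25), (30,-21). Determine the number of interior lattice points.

Using the shoelace formula, 2A = |((-6)·26 − (-12)·40) + ((-12)·(-20) − (-22)·26) + ((-22)·(-14) − 12·(-20)) + (12·(-25) − 35·(-14)) + (35·(-21) − 30·(-25)) + (30·40 − (-6)·(-21))| = 2963, so the area is 1481.5.
Along each edge there are gcd(|Δx|,|Δy|)+1 lattice points, so counting each shared vertex once the boundary has gcd(6,14) + gcd(10,46) + gcd(34,6) + gcd(23,11) + gcd(5,4) + gcd(36,61) = 2+2+2+1+1+1 = 9.
Pick's theorem gives I = A − B/2 + 1 = 1481.5 − 9/2 + 1 = 1478.

1478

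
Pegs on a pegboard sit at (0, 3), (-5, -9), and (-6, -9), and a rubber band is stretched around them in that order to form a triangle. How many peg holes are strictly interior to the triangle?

3

By the shoelace formula, twice the signed area is |[0·(-9) − (-5)·3] + [(-5)·(-9) − (-6)·(-9)] + [(-6)·3 − 0·(-9)]| = 12, so the area is 6.
Summing gcd(|Δx|,|Δy|) over the edges gives the boundary count: gcd(5,12) + gcd(1,0) + gcd(6,12) = 1+1+6 = 8.
By Pick's theorem A = I + B/2 − 1, so I = 6 − 8/2 + 1 = 3.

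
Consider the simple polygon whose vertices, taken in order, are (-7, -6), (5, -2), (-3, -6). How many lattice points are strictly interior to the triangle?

3

By the shoelace formula, twice the signed area is |[(-7)·(-2) − 5·(-6)] + [5·(-6) − (-3)·(-2)] + [(-3)·(-6) − (-7)·(-6)]| = 16, so the area is 8.
Along each edge there are gcd(|Δx|,|Δy|)+1 lattice points, so counting each shared vertex once the boundary has gcd(12,4) + gcd(8,4) + gcd(4,0) = 4+4+4 = 12.
Pick's theorem gives I = A − B/2 + 1 = 8 − 12/2 + 1 = 3.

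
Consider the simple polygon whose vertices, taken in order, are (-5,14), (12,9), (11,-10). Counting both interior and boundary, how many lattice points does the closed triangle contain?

By the shoelace formula, twice the signed area is |[(-5)·9 − 12·14] + [12·(-10) − 11·9] + [11·14 − (-5)·(-10)]| = 328, so the area is 164.
Summing gcd(|Δx|,|Δy|) over the edges gives the boundary count: gcd(17,5) + gcd(1,19) + gcd(16,24) = 1+1+8 = 10.
Pick's theorem gives I = A − B/2 + 1 = 164 − 10/2 + 1 = 160, so the closed region contains I + B = 160 + 10 = 170 lattice points.

170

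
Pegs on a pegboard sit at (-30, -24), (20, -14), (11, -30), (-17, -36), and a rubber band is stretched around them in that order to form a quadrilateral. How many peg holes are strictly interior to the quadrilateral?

By the shoelace formula, twice the signed area is |((-30)·(-14) − 20·(-24)) + (20·(-30) − 11·(-14)) + (11·(-36) − (-17)·(-30)) + ((-17)·(-24) − (-30)·(-36))| = 1124, so the area is 562.
Along each edge there are gcd(|Δx|,|Δy|)+1 lattice points, so counting each shared vertex once the boundary has gcd(50,10) + gcd(9,16) + gcd(28,6) + gcd(13,12) = 10+1+2+1 = 14.
By Pick's theorem A = I + B/2 − 1, so I = 562 − 14/2 + 1 = 556.

556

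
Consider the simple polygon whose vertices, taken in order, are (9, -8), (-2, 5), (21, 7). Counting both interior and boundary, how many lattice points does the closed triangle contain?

164

Using the shoelace formula, 2A = |(9·5 − (-2)·(-8)) + ((-2)·7 − 21·5) + (21·(-8) − 9·7)| = 321, so the area is 321/2.
Summing gcd(|Δx|,|Δy|) over the edges gives the boundary count: gcd(11,13) + gcd(23,2) + gcd(12,15) = 1+1+3 = 5.
Pick's theorem gives I = A − B/2 + 1 = 321/2 − 5/2 + 1 = 159, so the closed region contains I + B = 159 + 5 = 164 lattice points.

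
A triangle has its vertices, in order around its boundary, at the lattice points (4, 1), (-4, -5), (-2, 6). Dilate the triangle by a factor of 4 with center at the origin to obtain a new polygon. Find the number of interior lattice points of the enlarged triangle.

By the shoelace formula, twice the signed area is |[4·(-5) − (-4)·1] + [(-4)·6 − (-2)·(-5)] + [(-2)·1 − 4·6]| = 76, so the area is 38.
Summing gcd(|Δx|,|Δy|) over the edges gives the boundary count: gcd(8,6) + gcd(2,11) + gcd(6,5) = 2+1+1 = 4.
Scaling by 4 multiplies the area by 4² = 16 (so the new area is 608) and multiplies the boundary lattice-point count by 4, giving 16.
By Pick's theorem, the interior count of the dilated polygon is 608 − 16/2 + 1 = 601.

601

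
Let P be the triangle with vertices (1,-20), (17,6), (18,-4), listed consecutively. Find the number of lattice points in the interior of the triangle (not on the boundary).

The shoelace formula gives twice the area as |(1·6 − 17·(-20)) + (17·(-4) − 18·6) + (18·(-20) − 1·(-4))| = 186, so the area is 93.
Summing gcd(|Δx|,|Δy|) over the edges gives the boundary count: gcd(16,26) + gcd(1,10) + gcd(17,16) = 2+1+1 = 4.
Pick's theorem gives I = A − B/2 + 1 = 93 − 4/2 + 1 = 92.

92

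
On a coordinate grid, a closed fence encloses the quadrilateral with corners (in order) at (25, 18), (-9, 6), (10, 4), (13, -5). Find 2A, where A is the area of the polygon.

Using the shoelace formula, 2A = |(25·6 − (-9)·18) + ((-9)·4 − 10·6) + (10·(-5) − 13·4) + (13·18 − 25·(-5))| = 473, so the area is 473/2.

473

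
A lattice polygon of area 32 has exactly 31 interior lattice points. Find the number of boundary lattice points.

4

Pick's theorem gives A = I + B/2 − 1, so B = 2(A − I + 1) = 2(32 − 31 + 1) = 4.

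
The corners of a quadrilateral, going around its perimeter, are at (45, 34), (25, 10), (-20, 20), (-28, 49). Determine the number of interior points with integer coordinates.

Using the shoelace formula, 2A = |[45·10 − 25·34] + [25·20 − (-20)·10] + [(-20)·49 − (-28)·20] + [(-28)·34 − 45·49]| = 3277, so the area is 3277/2.
Summing gcd(|Δx|,|Δy|) over the edges gives the boundary count: gcd(20,24) + gcd(45,10) + gcd(8,29) + gcd(73,15) = 4+5+1+1 = 11.
By Pick's theorem A = I + B/2 − 1, so I = 3277/2 − 11/2 + 1 = 1634.

1634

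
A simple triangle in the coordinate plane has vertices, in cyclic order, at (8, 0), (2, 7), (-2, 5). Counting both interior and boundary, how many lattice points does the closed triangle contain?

The shoelace formula gives twice the area as |(8·7 − 2·0) + (2·5 − (-2)·7) + ((-2)·0 − 8·5)| = 40, so the area is 20.
The number of boundary lattice points is Σ gcd(|Δx|,|Δy|) = gcd(6,7) + gcd(4,2) + gcd(10,5) = 1+2+5 = 8.
Pick's theorem gives I = A − B/2 + 1 = 20 − 8/2 + 1 = 17, so the closed region contains I + B = 17 + 8 = 25 lattice points.

25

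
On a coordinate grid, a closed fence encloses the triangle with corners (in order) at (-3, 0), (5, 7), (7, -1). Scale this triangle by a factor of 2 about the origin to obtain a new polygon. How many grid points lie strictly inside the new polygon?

Using the shoelace formula, 2A = |[(-3)·7 − 5·0] + [5·(-1) − 7·7] + [7·0 − (-3)·(-1)]| = 78, so the area is 39.
The number of boundary lattice points is Σ gcd(|Δx|,|Δy|) = gcd(8,7) + gcd(2,8) + gcd(10,1) = 1+2+1 = 4.
Scaling by 2 multiplies the area by 2² = 4 (so the new area is 156) and multiplies the boundary lattice-point count by 2, giving 8.
By Pick's theorem, the interior count of the dilated polygon is 156 − 8/2 + 1 = 153.

153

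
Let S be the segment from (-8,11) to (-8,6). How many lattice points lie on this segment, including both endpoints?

6

The number of lattice points on a segment between lattice points is gcd(|Δx|,|Δy|) + 1 = gcd(0,5) + 1 = 5 + 1 = 6.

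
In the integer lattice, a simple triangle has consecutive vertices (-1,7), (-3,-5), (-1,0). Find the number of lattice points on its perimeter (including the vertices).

10

Along each edge there are gcd(|Δx|,|Δy|)+1 lattice points, so counting each shared vertex once the boundary has gcd(2,12) + gcd(2,5) + gcd(0,7) = 2+1+7 = 10.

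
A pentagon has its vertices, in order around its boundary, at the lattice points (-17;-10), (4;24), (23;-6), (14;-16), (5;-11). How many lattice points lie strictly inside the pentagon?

768

By the shoelace formula, twice the signed area is |((-17)·24 − 4·(-10)) + (4·(-6) − 23·24) + (23·(-16) − 14·(-6)) + (14·(-11) − 5·(-16)) + (5·(-10) − (-17)·(-11))| = 1539, so the area is 1539/2.
The number of boundary lattice points is Σ gcd(|Δx|,|Δy|) = gcd(21,34) + gcd(19,30) + gcd(9,10) + gcd(9,5) + gcd(22,1) = 1+1+1+1+1 = 5.
By Pick's theorem A = I + B/2 − 1, so I = 1539/2 − 5/2 + 1 = 768.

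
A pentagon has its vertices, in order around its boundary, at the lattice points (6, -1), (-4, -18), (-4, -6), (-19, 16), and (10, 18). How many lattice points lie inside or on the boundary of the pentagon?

The shoelace formula gives twice the area as |[6·(-18) − (-4)·(-1)] + [(-4)·(-6) − (-4)·(-18)] + [(-4)·16 − (-19)·(-6)] + [(-19)·18 − 10·16] + [10·(-1) − 6·18]| = 958, so the area is 479.
The number of boundary lattice points is Σ gcd(|Δx|,|Δy|) = gcd(10,17) + gcd(0,12) + gcd(15,22) + gcd(29,2) + gcd(4,19) = 1+12+1+1+1 = 16.
Pick's theorem gives I = A − B/2 + 1 = 479 − 16/2 + 1 = 472, so the closed region contains I + B = 472 + 16 = 488 lattice points.

488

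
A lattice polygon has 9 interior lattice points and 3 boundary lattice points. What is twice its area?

19

Pick's theorem states A = I + B/2 − 1, so A = 9 + 3/2 − 1 = 19/2.
Hence 2A = 19.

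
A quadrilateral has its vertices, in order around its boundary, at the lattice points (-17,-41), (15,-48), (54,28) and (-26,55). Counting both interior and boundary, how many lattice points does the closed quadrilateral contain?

By the shoelace formula, twice the signed area is |((-17)·(-48) − 15·(-41)) + (15·28 − 54·(-48)) + (54·55 − (-26)·28) + ((-26)·(-41) − (-17)·55)| = 10142, so the area is 5071.
Summing gcd(|Δx|,|Δy|) over the edges gives the boundary count: gcd(32,7) + gcd(39,76) + gcd(80,27) + gcd(9,96) = 1+1+1+3 = 6.
Pick's theorem gives I = A − B/2 + 1 = 5071 − 6/2 + 1 = 5069, so the closed region contains I + B = 5069 + 6 = 5075 lattice points.

5075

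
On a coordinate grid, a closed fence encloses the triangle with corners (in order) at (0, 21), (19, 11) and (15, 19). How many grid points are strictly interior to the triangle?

The shoelace formula gives twice the area as |[0·11 − 19·21] + [19·19 − 15·11] + [15·21 − 0·19]| = 112, so the area is 56.
The number of boundary lattice points is Σ gcd(|Δx|,|Δy|) = gcd(19,10) + gcd(4,8) + gcd(15,2) = 1+4+1 = 6.
By Pick's theorem A = I + B/2 − 1, so I = 56 − 6/2 + 1 = 54.

54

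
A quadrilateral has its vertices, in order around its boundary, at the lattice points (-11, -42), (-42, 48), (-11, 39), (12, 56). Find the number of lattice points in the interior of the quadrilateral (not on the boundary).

2186

The shoelace formula gives twice the area as |[(-11)·48 − (-42)·(-42)] + [(-42)·39 − (-11)·48] + [(-11)·56 − 12·39] + [12·(-42) − (-11)·56]| = 4374, so the area is 2187.
Along each edge there are gcd(|Δx|,|Δy|)+1 lattice points, so counting each shared vertex once the boundary has gcd(31,90) + gcd(31,9) + gcd(23,17) + gcd(23,98) = 1+1+1+1 = 4.
Pick's theorem gives I = A − B/2 + 1 = 2187 − 4/2 + 1 = 2186.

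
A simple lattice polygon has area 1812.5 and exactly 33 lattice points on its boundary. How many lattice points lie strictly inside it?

1797

From Pick's theorem, I = A − B/2 + 1 = 1812.5 − 33/2 + 1 = 1797.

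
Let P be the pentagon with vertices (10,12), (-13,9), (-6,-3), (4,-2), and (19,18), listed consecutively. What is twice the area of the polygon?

521

By the shoelace formula, twice the signed area is |[10·9 − (-13)·12] + [(-13)·(-3) − (-6)·9] + [(-6)·(-2) − 4·(-3)] + [4·18 − 19·(-2)] + [19·12 − 10·18]| = 521, so the area is 521/2.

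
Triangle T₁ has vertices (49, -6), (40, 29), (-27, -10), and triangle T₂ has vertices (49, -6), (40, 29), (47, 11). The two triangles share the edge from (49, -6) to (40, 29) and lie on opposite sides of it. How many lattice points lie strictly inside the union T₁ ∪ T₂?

The union is the simple quadrilateral with vertices (49, -6), (-27, -10), (40, 29), (47, 11) in order.
The shoelace formula gives twice the area as |[49·(-10) − (-27)·(-6)] + [(-27)·29 − 40·(-10)] + [40·11 − 47·29] + [47·(-6) − 49·11]| = 2779, so the area is 1389.5.
Along each edge there are gcd(|Δx|,|Δy|)+1 lattice points, so counting each shared vertex once the boundary has gcd(76,4) + gcd(67,39) + gcd(7,18) + gcd(2,17) = 4+1+1+1 = 7.
By Pick's theorem I = A − B/2 + 1 = 1389.5 − 7/2 + 1 = 1387.

1387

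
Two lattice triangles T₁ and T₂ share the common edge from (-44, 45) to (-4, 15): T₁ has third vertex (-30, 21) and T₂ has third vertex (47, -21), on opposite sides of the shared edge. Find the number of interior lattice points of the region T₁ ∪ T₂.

The union is the simple quadrilateral with vertices (-44, 45), (-30, 21), (-4, 15), (47, -21) in order.
Using the shoelace formula, 2A = |[(-44)·21 − (-30)·45] + [(-30)·15 − (-4)·21] + [(-4)·(-21) − 47·15] + [47·45 − (-44)·(-21)]| = 630, so the area is 315.
Summing gcd(|Δx|,|Δy|) over the edges gives the boundary count: gcd(14,24) + gcd(26,6) + gcd(51,36) + gcd(91,66) = 2+2+3+1 = 8.
By Pick's theorem I = A − B/2 + 1 = 315 − 8/2 + 1 = 312.

312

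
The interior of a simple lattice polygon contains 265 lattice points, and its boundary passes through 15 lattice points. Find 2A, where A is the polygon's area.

543

By Pick's theorem, A = I + B/2 − 1 = 265 + 15/2 − 1 = 543/2.
Hence 2A = 543.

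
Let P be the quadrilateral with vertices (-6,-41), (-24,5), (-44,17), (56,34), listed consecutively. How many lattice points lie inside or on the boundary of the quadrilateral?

2876

The shoelace formula gives twice the area as |[(-6)·5 − (-24)·(-41)] + [(-24)·17 − (-44)·5] + [(-44)·34 − 56·17] + [56·(-41) − (-6)·34]| = 5742, so the area is 2871.
Along each edge there are gcd(|Δx|,|Δy|)+1 lattice points, so counting each shared vertex once the boundary has gcd(18,46) + gcd(20,12) + gcd(100,17) + gcd(62,75) = 2+4+1+1 = 8.
Pick's theorem gives I = A − B/2 + 1 = 2871 − 8/2 + 1 = 2868, so the closed region contains I + B = 2868 + 8 = 2876 lattice points.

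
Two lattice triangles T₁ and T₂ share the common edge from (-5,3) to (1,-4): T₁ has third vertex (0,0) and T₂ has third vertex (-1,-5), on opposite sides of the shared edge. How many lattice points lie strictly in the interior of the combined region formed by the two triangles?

The union is the simple quadrilateral with vertices (-5,3), (0,0), (1,-4), (-1,-5) in order.
Using the shoelace formula, 2A = |((-5)·0 − 0·3) + (0·(-4) − 1·0) + (1·(-5) − (-1)·(-4)) + ((-1)·3 − (-5)·(-5))| = 37, so the area is 18.5.
The number of boundary lattice points is Σ gcd(|Δx|,|Δy|) = gcd(5,3) + gcd(1,4) + gcd(2,1) + gcd(4,8) = 1+1+1+4 = 7.
By Pick's theorem I = A − B/2 + 1 = 18.5 − 7/2 + 1 = 16.

16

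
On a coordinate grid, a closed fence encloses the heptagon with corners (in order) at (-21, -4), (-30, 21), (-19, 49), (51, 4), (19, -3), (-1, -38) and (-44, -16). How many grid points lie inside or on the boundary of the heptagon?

The shoelace formula gives twice the area as |((-21)·21 − (-30)·(-4)) + ((-30)·49 − (-19)·21) + ((-19)·4 − 51·49) + (51·(-3) − 19·4) + (19·(-38) − (-1)·(-3)) + ((-1)·(-16) − (-44)·(-38)) + ((-44)·(-4) − (-21)·(-16))| = 6977, so the area is 6977/2.
The number of boundary lattice points is Σ gcd(|Δx|,|Δy|) = gcd(9,25) + gcd(11,28) + gcd(70,45) + gcd(32,7) + gcd(20,35) + gcd(43,22) + gcd(23,12) = 1+1+5+1+5+1+1 = 15.
Pick's theorem gives I = A − B/2 + 1 = 6977/2 − 15/2 + 1 = 3482, so the closed region contains I + B = 3482 + 15 = 3497 lattice points.

3497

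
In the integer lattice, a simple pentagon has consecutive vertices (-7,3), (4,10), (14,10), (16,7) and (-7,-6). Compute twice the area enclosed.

Using the shoelace formula, 2A = |((-7)·10 − 4·3) + (4·10 − 14·10) + (14·7 − 16·10) + (16·(-6) − (-7)·7) + ((-7)·3 − (-7)·(-6))| = 354, so the area is 177.

354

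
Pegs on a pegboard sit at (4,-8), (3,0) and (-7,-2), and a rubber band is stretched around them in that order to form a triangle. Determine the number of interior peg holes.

Using the shoelace formula, 2A = |(4·0 − 3·(-8)) + (3·(-2) − (-7)·0) + ((-7)·(-8) − 4·(-2))| = 82, so the area is 41.
The number of boundary lattice points is Σ gcd(|Δx|,|Δy|) = gcd(1,8) + gcd(10,2) + gcd(11,6) = 1+2+1 = 4.
Pick's theorem gives I = A − B/2 + 1 = 41 − 4/2 + 1 = 40.

40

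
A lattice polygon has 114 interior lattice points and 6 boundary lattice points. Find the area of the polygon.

Pick's theorem states A = I + B/2 − 1, so A = 114 + 6/2 − 1 = 116.

116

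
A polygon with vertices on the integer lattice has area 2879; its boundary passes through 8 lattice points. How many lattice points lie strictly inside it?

2876

From Pick's theorem, I = A − B/2 + 1 = 2879 − 8/2 + 1 = 2876.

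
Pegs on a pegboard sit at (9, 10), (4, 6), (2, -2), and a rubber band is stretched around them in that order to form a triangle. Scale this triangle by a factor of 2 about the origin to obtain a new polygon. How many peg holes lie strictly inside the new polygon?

By the shoelace formula, twice the signed area is |[9·6 − 4·10] + [4·(-2) − 2·6] + [2·10 − 9·(-2)]| = 32, so the area is 16.
Summing gcd(|Δx|,|Δy|) over the edges gives the boundary count: gcd(5,4) + gcd(2,8) + gcd(7,12) = 1+2+1 = 4.
Scaling by 2 multiplies the area by 2² = 4 (so the new area is 64) and multiplies the boundary lattice-point count by 2, giving 8.
By Pick's theorem, the interior count of the dilated polygon is 64 − 8/2 + 1 = 61.

61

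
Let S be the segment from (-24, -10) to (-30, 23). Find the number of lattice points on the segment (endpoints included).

4

The number of lattice points on a segment between lattice points is gcd(|Δx|,|Δy|) + 1 = gcd(6,33) + 1 = 3 + 1 = 4.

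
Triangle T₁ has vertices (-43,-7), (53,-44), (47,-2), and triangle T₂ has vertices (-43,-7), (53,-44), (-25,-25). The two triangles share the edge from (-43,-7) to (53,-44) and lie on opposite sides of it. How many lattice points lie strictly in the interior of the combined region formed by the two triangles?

The union is the simple quadrilateral with vertices (-43,-7), (47,-2), (53,-44), (-25,-25) in order.
The shoelace formula gives twice the area as |[(-43)·(-2) − 47·(-7)] + [47·(-44) − 53·(-2)] + [53·(-25) − (-25)·(-44)] + [(-25)·(-7) − (-43)·(-25)]| = 4872, so the area is 2436.
The number of boundary lattice points is Σ gcd(|Δx|,|Δy|) = gcd(90,5) + gcd(6,42) + gcd(78,19) + gcd(18,18) = 5+6+1+18 = 30.
By Pick's theorem I = A − B/2 + 1 = 2436 − 30/2 + 1 = 2422.

2422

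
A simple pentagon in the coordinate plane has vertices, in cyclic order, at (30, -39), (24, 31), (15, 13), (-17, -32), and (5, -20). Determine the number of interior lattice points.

1173

Using the shoelace formula, 2A = |[30·31 − 24·(-39)] + [24·13 − 15·31] + [15·(-32) − (-17)·13] + [(-17)·(-20) − 5·(-32)] + [5·(-39) − 30·(-20)]| = 2359, so the area is 2359/2.
Summing gcd(|Δx|,|Δy|) over the edges gives the boundary count: gcd(6,70) + gcd(9,18) + gcd(32,45) + gcd(22,12) + gcd(25,19) = 2+9+1+2+1 = 15.
By Pick's theorem A = I + B/2 − 1, so I = 2359/2 − 15/2 + 1 = 1173.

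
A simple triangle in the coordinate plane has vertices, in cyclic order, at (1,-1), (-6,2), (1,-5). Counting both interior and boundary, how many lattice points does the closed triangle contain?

21

Using the shoelace formula, 2A = |[1·2 − (-6)·(-1)] + [(-6)·(-5) − 1·2] + [1·(-1) − 1·(-5)]| = 28, so the area is 14.
Summing gcd(|Δx|,|Δy|) over the edges gives the boundary count: gcd(7,3) + gcd(7,7) + gcd(0,4) = 1+7+4 = 12.
Pick's theorem gives I = A − B/2 + 1 = 14 − 12/2 + 1 = 9, so the closed region contains I + B = 9 + 12 = 21 lattice points.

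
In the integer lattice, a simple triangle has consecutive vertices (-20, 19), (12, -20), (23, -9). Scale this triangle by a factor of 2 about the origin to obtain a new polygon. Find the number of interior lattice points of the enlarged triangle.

The shoelace formula gives twice the area as |[(-20)·(-20) − 12·19] + [12·(-9) − 23·(-20)] + [23·19 − (-20)·(-9)]| = 781, so the area is 781/2.
The number of boundary lattice points is Σ gcd(|Δx|,|Δy|) = gcd(32,39) + gcd(11,11) + gcd(43,28) = 1+11+1 = 13.
Scaling by 2 multiplies the area by 2² = 4 (so the new area is 1562) and multiplies the boundary lattice-point count by 2, giving 26.
By Pick's theorem, the interior count of the dilated polygon is 1562 − 26/2 + 1 = 1550.

1550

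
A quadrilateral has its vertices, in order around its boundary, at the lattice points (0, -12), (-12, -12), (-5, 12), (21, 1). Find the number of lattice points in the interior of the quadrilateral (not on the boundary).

422

By the shoelace formula, twice the signed area is |(0·(-12) − (-12)·(-12)) + ((-12)·12 − (-5)·(-12)) + ((-5)·1 − 21·12) + (21·(-12) − 0·1)| = 857, so the area is 857/2.
Summing gcd(|Δx|,|Δy|) over the edges gives the boundary count: gcd(12,0) + gcd(7,24) + gcd(26,11) + gcd(21,13) = 12+1+1+1 = 15.
By Pick's theorem A = I + B/2 − 1, so I = 857/2 − 15/2 + 1 = 422.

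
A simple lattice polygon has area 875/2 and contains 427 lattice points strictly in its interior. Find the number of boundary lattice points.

23

Pick's theorem gives A = I + B/2 − 1, so B = 2(A − I + 1) = 2(875/2 − 427 + 1) = 23.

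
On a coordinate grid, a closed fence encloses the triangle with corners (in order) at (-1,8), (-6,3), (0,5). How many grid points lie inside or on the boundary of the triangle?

The shoelace formula gives twice the area as |[(-1)·3 − (-6)·8] + [(-6)·5 − 0·3] + [0·8 − (-1)·5]| = 20, so the area is 10.
The number of boundary lattice points is Σ gcd(|Δx|,|Δy|) = gcd(5,5) + gcd(6,2) + gcd(1,3) = 5+2+1 = 8.
Pick's theorem gives I = A − B/2 + 1 = 10 − 8/2 + 1 = 7, so the closed region contains I + B = 7 + 8 = 15 lattice points.

15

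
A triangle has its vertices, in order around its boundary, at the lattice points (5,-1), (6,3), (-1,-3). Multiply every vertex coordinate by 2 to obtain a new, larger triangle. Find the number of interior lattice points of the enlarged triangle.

The shoelace formula gives twice the area as |[5·3 − 6·(-1)] + [6·(-3) − (-1)·3] + [(-1)·(-1) − 5·(-3)]| = 22, so the area is 11.
Along each edge there are gcd(|Δx|,|Δy|)+1 lattice points, so counting each shared vertex once the boundary has gcd(1,4) + gcd(7,6) + gcd(6,2) = 1+1+2 = 4.
Scaling by 2 multiplies the area by 2² = 4 (so the new area is 44) and multiplies the boundary lattice-point count by 2, giving 8.
By Pick's theorem, the interior count of the dilated polygon is 44 − 8/2 + 1 = 41.

41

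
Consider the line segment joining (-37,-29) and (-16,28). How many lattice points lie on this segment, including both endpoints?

The number of lattice points on a segment between lattice points is gcd(|Δx|,|Δy|) + 1 = gcd(21,57) + 1 = 3 + 1 = 4.

4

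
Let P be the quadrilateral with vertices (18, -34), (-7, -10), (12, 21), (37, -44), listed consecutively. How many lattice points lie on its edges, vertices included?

8

Summing gcd(|Δx|,|Δy|) over the edges gives the boundary count: gcd(25,24) + gcd(19,31) + gcd(25,65) + gcd(19,10) = 1+1+5+1 = 8.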